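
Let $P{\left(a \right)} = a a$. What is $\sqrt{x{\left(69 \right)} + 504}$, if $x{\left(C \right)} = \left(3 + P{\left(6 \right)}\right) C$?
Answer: $3 \sqrt{355} \approx 56.524$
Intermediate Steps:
$P{\left(a \right)} = a^{2}$
$x{\left(C \right)} = 39 C$ ($x{\left(C \right)} = \left(3 + 6^{2}\right) C = \left(3 + 36\right) C = 39 C$)
$\sqrt{x{\left(69 \right)} + 504} = \sqrt{39 \cdot 69 + 504} = \sqrt{2691 + 504} = \sqrt{3195} = 3 \sqrt{355}$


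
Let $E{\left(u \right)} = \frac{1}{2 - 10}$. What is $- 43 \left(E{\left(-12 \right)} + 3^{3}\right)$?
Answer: $- \frac{9245}{8} \approx -1155.6$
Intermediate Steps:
$E{\left(u \right)} = - \frac{1}{8}$ ($E{\left(u \right)} = \frac{1}{-8} = - \frac{1}{8}$)
$- 43 \left(E{\left(-12 \right)} + 3^{3}\right) = - 43 \left(- \frac{1}{8} + 3^{3}\right) = - 43 \left(- \frac{1}{8} + 27\right) = \left(-43\right) \frac{215}{8} = - \frac{9245}{8}$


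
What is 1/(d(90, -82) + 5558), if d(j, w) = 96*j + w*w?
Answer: 1/20922 ≈ 4.7797e-5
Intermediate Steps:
d(j, w) = w**2 + 96*j (d(j, w) = 96*j + w**2 = w**2 + 96*j)
1/(d(90, -82) + 5558) = 1/(((-82)**2 + 96*90) + 5558) = 1/((6724 + 8640) + 5558) = 1/(15364 + 5558) = 1/20922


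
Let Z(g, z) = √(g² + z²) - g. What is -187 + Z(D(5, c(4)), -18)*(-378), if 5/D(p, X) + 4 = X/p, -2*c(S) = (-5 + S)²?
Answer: -26567/41 - 756*√136786/41 ≈ -7467.6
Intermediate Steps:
c(S) = -(-5 + S)²/2
D(p, X) = 5/(-4 + X/p)
-187 + Z(D(5, c(4)), -18)*(-378) = -187 + (√((5*5/(-(-5 + 4)²/2 - 4*5))² + (-18)²) - 5*5/(-(-5 + 4)²/2 - 4*5))*(-378) = -187 + (√((5*5/(-½*(-1)² - 20))² + 324) - 5*5/(-½*(-1)² - 20))*(-378) = -187 + (√((5*5/(-½*1 - 20))² + 324) - 5*5/(-½*1 - 20))*(-378) = -187 + (√((5*5/(-½ - 20))² + 324) - 5*5/(-½ - 20))*(-378) = -187 + (√((5*5/(-41/2))² + 324) - 5*5/(-41/2))*(-378) = -187 + (√((5*5*(-2/41))² + 324) - 5*5*(-2)/41)*(-378) = -187 + (√((-50/41)² + 324) - 1*(-50/41))*(-378) = -187 + (√(2500/1681 + 324) + 50/41)*(-378) = -187 + (√(547144/1681) + 50/41)*(-378) = -187 + (2*√136786/41 + 50/41)*(-378) = -187 + (50/41 + 2*√136786/41)*(-378) = -187 + (-18900/41 - 756*√136786/41) = -26567/41 - 756*√136786/41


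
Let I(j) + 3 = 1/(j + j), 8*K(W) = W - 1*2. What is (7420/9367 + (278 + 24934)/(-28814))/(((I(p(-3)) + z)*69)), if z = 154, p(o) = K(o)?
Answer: -55902310/6992993171211 ≈ -7.9941e-6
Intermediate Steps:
K(W) = -¼ + W/8 (K(W) = (W - 1*2)/8 = (W - 2)/8 = (-2 + W)/8 = -¼ + W/8)
p(o) = -¼ + o/8
I(j) = -3 + 1/(2*j) (I(j) = -3 + 1/(j + j) = -3 + 1/(2*j))
(7420/9367 + (278 + 24934)/(-28814))/(((I(p(-3)) + z)*69)) = (7420/9367 + (278 + 24934)/(-28814))/((((-3 + 1/(2*(-¼ + (⅛)*(-3)))) + 154)*69)) = (7420*(1/9367) + 25212*(-1/28814))/((((-3 + 1/(2*(-¼ - 3/8))) + 154)*69)) = (7420/9367 - 12606/14407)/((((-3 + 1/(2*(-5/8))) + 154)*69)) = -11180462*1/(69*((-3 + (½)*(-8/5)) + 154))/134950369 = -11180462*1/(69*((-3 - ⅘) + 154))/134950369 = -11180462*1/(69*(-19/5 + 154))/134950369 = -11180462/(134950369*((751/5)*69)) = -11180462/(134950369*51819/5) = -11180462/134950369*5/51819 = -55902310/6992993171211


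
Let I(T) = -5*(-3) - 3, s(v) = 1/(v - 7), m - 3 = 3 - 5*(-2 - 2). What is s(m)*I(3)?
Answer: 12/19 ≈ 0.63158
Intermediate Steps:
m = 26 (m = 3 + (3 - 5*(-2 - 2)) = 3 + (3 - 5*(-4)) = 3 + (3 + 20) = 3 + 23 = 26)
s(v) = 1/(-7 + v)
I(T) = 12 (I(T) = 15 - 3 = 12)
s(m)*I(3) = 12/(-7 + 26) = 12/19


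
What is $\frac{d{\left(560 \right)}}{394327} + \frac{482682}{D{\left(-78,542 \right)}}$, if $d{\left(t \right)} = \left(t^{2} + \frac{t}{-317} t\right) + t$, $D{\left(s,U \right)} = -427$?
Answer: $- \frac{60293660293198}{53375708393} \approx -1129.6$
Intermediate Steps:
$d{\left(t \right)} = t + \frac{316 t^{2}}{317}$ ($d{\left(t \right)} = \left(t^{2} + t \left(- \frac{1}{317}\right) t\right) + t = \left(t^{2} + - \frac{t}{317} t\right) + t = \left(t^{2} - \frac{t^{2}}{317}\right) + t = \frac{316 t^{2}}{317} + t = t + \frac{316 t^{2}}{317}$)
$\frac{d{\left(560 \right)}}{394327} + \frac{482682}{D{\left(-78,542 \right)}} = \frac{\frac{1}{317} \cdot 560 \left(317 + 316 \cdot 560\right)}{394327} + \frac{482682}{-427} = \frac{1}{317} \cdot 560 \left(317 + 176960\right) \frac{1}{394327} + 482682 \left(- \frac{1}{427}\right) = \frac{1}{317} \cdot 560 \cdot 177277 \cdot \frac{1}{394327} - \frac{482682}{427} = \frac{99275120}{317} \cdot \frac{1}{394327} - \frac{482682}{427} = \frac{99275120}{125001659} - \frac{482682}{427} = - \frac{60293660293198}{53375708393}$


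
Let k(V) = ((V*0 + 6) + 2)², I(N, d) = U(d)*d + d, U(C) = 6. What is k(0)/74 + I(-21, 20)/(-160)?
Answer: -3/296 ≈ -0.010135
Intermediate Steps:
I(N, d) = 7*d (I(N, d) = 6*d + d = 7*d)
k(V) = 64 (k(V) = ((0 + 6) + 2)² = (6 + 2)² = 8² = 64)
k(0)/74 + I(-21, 20)/(-160) = 64/74 + (7*20)/(-160) = 64*(1/74) + 140*(-1/160) = 32/37 - 7/8 = -3/296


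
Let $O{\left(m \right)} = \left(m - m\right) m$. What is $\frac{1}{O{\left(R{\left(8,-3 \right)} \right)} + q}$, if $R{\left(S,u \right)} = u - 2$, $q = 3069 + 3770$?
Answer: $\frac{1}{6839} \approx 0.00014622$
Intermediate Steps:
$q = 6839$
$R{\left(S,u \right)} = -2 + u$ ($R{\left(S,u \right)} = u - 2 = -2 + u$)
$O{\left(m \right)} = 0$ ($O{\left(m \right)} = 0 m = 0$)
$\frac{1}{O{\left(R{\left(8,-3 \right)} \right)} + q} = \frac{1}{0 + 6839} = \frac{1}{6839}$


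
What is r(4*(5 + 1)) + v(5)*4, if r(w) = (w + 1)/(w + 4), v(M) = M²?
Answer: 2825/28 ≈ 100.89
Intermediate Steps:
r(w) = (1 + w)/(4 + w)
r(4*(5 + 1)) + v(5)*4 = (1 + 4*(5 + 1))/(4 + 4*(5 + 1)) + 5²*4 = (1 + 4*6)/(4 + 4*6) + 25*4 = (1 + 24)/(4 + 24) + 100 = 25/28 + 100 = 2825/28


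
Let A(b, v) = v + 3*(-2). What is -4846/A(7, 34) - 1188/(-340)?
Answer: -201797/1190 ≈ -169.58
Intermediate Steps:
A(b, v) = -6 + v (A(b, v) = v - 6 = -6 + v)
-4846/A(7, 34) - 1188/(-340) = -4846/(-6 + 34) - 1188/(-340) = -4846/28 - 1188*(-1/340) = -4846*1/28 + 297/85 = -2423/14 + 297/85 = -201797/1190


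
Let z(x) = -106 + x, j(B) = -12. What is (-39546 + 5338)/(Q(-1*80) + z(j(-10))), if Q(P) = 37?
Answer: 34208/81 ≈ 422.32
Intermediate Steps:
(-39546 + 5338)/(Q(-1*80) + z(j(-10))) = (-39546 + 5338)/(37 + (-106 - 12)) = -34208/(37 - 118) = -34208/(-81) = -34208*(-1/81) = 34208/81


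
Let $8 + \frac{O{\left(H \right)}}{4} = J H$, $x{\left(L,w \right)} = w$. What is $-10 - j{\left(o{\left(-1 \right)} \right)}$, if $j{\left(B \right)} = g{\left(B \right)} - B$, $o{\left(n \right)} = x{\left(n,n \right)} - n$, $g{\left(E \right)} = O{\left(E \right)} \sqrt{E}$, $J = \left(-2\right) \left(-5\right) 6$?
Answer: $-10$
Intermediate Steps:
$J = 60$ ($J = 10 \cdot 6 = 60$)
$O{\left(H \right)} = -32 + 240 H$ ($O{\left(H \right)} = -32 + 4 \cdot 60 H = -32 + 240 H$)
$g{\left(E \right)} = \sqrt{E} \left(-32 + 240 E\right)$ ($g{\left(E \right)} = \left(-32 + 240 E\right) \sqrt{E} = \sqrt{E} \left(-32 + 240 E\right)$)
$o{\left(n \right)} = 0$ ($o{\left(n \right)} = n - n = 0$)
$j{\left(B \right)} = - B + \sqrt{B} \left(-32 + 240 B\right)$ ($j{\left(B \right)} = \sqrt{B} \left(-32 + 240 B\right) - B = - B + \sqrt{B} \left(-32 + 240 B\right)$)
$-10 - j{\left(o{\left(-1 \right)} \right)} = -10 - \left(\left(-1\right) 0 + \sqrt{0} \left(-32 + 240 \cdot 0\right)\right) = -10 - \left(0 + 0 \left(-32 + 0\right)\right) = -10 - \left(0 + 0 \left(-32\right)\right) = -10 - \left(0 + 0\right) = -10 - 0 = -10 + 0 = -10$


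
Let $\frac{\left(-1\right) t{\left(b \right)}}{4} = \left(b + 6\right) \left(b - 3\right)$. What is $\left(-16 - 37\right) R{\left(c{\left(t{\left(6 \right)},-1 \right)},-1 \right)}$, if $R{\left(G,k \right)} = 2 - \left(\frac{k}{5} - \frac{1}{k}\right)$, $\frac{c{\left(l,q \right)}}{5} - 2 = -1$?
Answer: $- \frac{318}{5} \approx -63.6$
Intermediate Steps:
$t{\left(b \right)} = - 4 \left(-3 + b\right) \left(6 + b\right)$ ($t{\left(b \right)} = - 4 \left(b + 6\right) \left(b - 3\right) = - 4 \left(6 + b\right) \left(-3 + b\right) = - 4 \left(-3 + b\right) \left(6 + b\right)$)
$c{\left(l,q \right)} = 5$ ($c{\left(l,q \right)} = 10 + 5 \left(-1\right) = 10 - 5 = 5$)
$R{\left(G,k \right)} = 2 + \frac{1}{k} - \frac{k}{5}$ ($R{\left(G,k \right)} = 2 - \left(k \frac{1}{5} - \frac{1}{k}\right) = 2 - \left(\frac{k}{5} - \frac{1}{k}\right) = 2 - \left(- \frac{1}{k} + \frac{k}{5}\right) = 2 + \frac{1}{k} - \frac{k}{5}$)
$\left(-16 - 37\right) R{\left(c{\left(t{\left(6 \right)},-1 \right)},-1 \right)} = \left(-16 - 37\right) \left(2 + \frac{1}{-1} - - \frac{1}{5}\right) = - 53 \left(2 - 1 + \frac{1}{5}\right) = \left(-53\right) \frac{6}{5} = - \frac{318}{5}$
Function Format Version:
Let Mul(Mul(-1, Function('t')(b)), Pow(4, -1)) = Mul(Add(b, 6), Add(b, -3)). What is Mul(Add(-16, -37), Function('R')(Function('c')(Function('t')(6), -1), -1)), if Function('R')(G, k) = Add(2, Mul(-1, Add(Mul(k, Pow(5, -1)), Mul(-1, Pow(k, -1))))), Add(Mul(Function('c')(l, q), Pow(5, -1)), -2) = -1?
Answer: Rational(-318, 5) ≈ -63.600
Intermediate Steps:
Function('t')(b) = Mul(-4, Add(-3, b), Add(6, b)) (Function('t')(b) = Mul(-4, Mul(Add(b, 6), Add(b, -3))) = Mul(-4, Mul(Add(6, b), Add(-3, b))) = Mul(-4, Mul(Add(-3, b), Add(6, b))) = Mul(-4, Add(-3, b), Add(6, b)))
Function('c')(l, q) = 5 (Function('c')(l, q) = Add(10, Mul(5, -1)) = Add(10, -5) = 5)
Function('R')(G, k) = Add(2, Pow(k, -1), Mul(Rational(-1, 5), k)) (Function('R')(G, k) = Add(2, Mul(-1, Add(Mul(k, Rational(1, 5)), Mul(-1, Pow(k, -1))))) = Add(2, Mul(-1, Add(Mul(Rational(1, 5), k), Mul(-1, Pow(k, -1))))) = Add(2, Mul(-1, Add(Mul(-1, Pow(k, -1)), Mul(Rational(1, 5), k)))) = Add(2, Add(Pow(k, -1), Mul(Rational(-1, 5), k))) = Add(2, Pow(k, -1), Mul(Rational(-1, 5), k)))
Mul(Add(-16, -37), Function('R')(Function('c')(Function('t')(6), -1), -1)) = Mul(Add(-16, -37), Add(2, Pow(-1, -1), Mul(Rational(-1, 5), -1))) = Mul(-53, Add(2, -1, Rational(1, 5))) = Mul(-53, Rational(6, 5)) = Rational(-318, 5)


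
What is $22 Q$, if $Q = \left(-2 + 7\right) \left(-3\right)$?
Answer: $-330$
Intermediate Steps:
$Q = -15$ ($Q = 5 \left(-3\right) = -15$)
$22 Q = 22 \left(-15\right) = -330$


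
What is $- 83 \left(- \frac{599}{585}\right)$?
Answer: $\frac{49717}{585} \approx 84.986$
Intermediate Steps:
$- 83 \left(- \frac{599}{585}\right) = - 83 \left(\left(-599\right) \frac{1}{585}\right) = \left(-83\right) \left(- \frac{599}{585}\right) = \frac{49717}{585}$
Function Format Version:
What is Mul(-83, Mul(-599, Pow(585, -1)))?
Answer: Rational(49717, 585) ≈ 84.986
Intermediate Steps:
Mul(-83, Mul(-599, Pow(585, -1))) = Mul(-83, Mul(-599, Rational(1, 585))) = Mul(-83, Rational(-599, 585)) = Rational(49717, 585)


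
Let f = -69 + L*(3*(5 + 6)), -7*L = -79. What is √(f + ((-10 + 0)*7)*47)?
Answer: I*√146342/7 ≈ 54.65*I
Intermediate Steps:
L = 79/7 (L = -⅐*(-79) = 79/7 ≈ 11.286)
f = 2124/7 (f = -69 + 79*(3*(5 + 6))/7 = -69 + 79*(3*11)/7 = -69 + (79/7)*33 = -69 + 2607/7 = 2124/7 ≈ 303.43)
√(f + ((-10 + 0)*7)*47) = √(2124/7 + ((-10 + 0)*7)*47) = √(2124/7 - 10*7*47) = √(2124/7 - 70*47) = √(2124/7 - 3290) = √(-20906/7) = I*√146342/7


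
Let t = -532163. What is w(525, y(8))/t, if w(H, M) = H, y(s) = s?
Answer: -525/532163 ≈ -0.00098654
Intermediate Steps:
w(525, y(8))/t = 525/(-532163) = 525*(-1/532163) = -525/532163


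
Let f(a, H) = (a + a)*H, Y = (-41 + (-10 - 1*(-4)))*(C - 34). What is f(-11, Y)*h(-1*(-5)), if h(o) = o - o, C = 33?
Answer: 0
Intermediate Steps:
Y = 47 (Y = (-41 + (-10 - 1*(-4)))*(33 - 34) = (-41 + (-10 + 4))*(-1) = (-41 - 6)*(-1) = -47*(-1) = 47)
h(o) = 0
f(a, H) = 2*H*a (f(a, H) = (2*a)*H = 2*H*a)
f(-11, Y)*h(-1*(-5)) = (2*47*(-11))*0 = -1034*0 = 0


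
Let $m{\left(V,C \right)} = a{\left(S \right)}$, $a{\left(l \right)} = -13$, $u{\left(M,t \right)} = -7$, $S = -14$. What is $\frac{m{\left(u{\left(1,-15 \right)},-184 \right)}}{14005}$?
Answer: $- \frac{13}{14005} \approx -0.00092824$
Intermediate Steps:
$m{\left(V,C \right)} = -13$
$\frac{m{\left(u{\left(1,-15 \right)},-184 \right)}}{14005} = - \frac{13}{14005}$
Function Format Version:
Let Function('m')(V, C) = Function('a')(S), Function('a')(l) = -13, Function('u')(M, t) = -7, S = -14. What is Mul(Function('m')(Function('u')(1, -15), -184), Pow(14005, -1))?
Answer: Rational(-13, 14005) ≈ -0.00092824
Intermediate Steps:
Function('m')(V, C) = -13
Mul(Function('m')(Function('u')(1, -15), -184), Pow(14005, -1)) = Mul(-13, Pow(14005, -1)) = Mul(-13, Rational(1, 14005)) = Rational(-13, 14005)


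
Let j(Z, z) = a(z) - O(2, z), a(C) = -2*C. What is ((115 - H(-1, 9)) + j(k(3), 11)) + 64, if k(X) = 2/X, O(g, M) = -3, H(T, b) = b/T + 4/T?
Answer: 173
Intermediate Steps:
H(T, b) = 4/T + b/T
j(Z, z) = 3 - 2*z (j(Z, z) = -2*z - 1*(-3) = -2*z + 3 = 3 - 2*z)
((115 - H(-1, 9)) + j(k(3), 11)) + 64 = ((115 - (4 + 9)/(-1)) + (3 - 2*11)) + 64 = ((115 - (-1)*13) + (3 - 22)) + 64 = ((115 - 1*(-13)) - 19) + 64 = ((115 + 13) - 19) + 64 = (128 - 19) + 64 = 109 + 64 = 173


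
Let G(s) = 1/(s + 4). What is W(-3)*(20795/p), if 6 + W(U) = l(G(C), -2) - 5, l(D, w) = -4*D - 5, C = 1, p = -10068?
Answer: 29113/839 ≈ 34.700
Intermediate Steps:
G(s) = 1/(4 + s)
l(D, w) = -5 - 4*D
W(U) = -84/5 (W(U) = -6 + ((-5 - 4/(4 + 1)) - 5) = -6 + ((-5 - 4/5) - 5) = -6 + (-29/5 - 5) = -6 - 54/5 = -84/5)
W(-3)*(20795/p) = -349356/(-10068) = -349356*(-1)/10068 = -84/5*(-20795/10068) = 29113/839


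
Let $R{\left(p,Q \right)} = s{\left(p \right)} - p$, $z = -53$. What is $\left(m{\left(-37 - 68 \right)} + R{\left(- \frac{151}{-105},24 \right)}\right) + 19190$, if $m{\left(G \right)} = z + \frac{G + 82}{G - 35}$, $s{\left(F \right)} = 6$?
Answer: $\frac{1607905}{84} \approx 19142.0$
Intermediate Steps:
$m{\left(G \right)} = -53 + \frac{82 + G}{-35 + G}$ ($m{\left(G \right)} = -53 + \frac{G + 82}{G - 35} = -53 + \frac{82 + G}{-35 + G}$)
$R{\left(p,Q \right)} = 6 - p$
$\left(m{\left(-37 - 68 \right)} + R{\left(- \frac{151}{-105},24 \right)}\right) + 19190 = \left(\frac{13 \left(149 - 4 \left(-37 - 68\right)\right)}{-35 - 105} + \left(6 - - \frac{151}{-105}\right)\right) + 19190 = \left(\frac{13 \left(149 - 4 \left(-37 - 68\right)\right)}{-35 - 105} + \left(6 - \left(-151\right) \left(- \frac{1}{105}\right)\right)\right) + 19190 = \left(\frac{13 \left(149 - -420\right)}{-35 - 105} + \left(6 - \frac{151}{105}\right)\right) + 19190 = \left(\frac{13 \left(149 + 420\right)}{-140} + \left(6 - \frac{151}{105}\right)\right) + 19190 = \left(13 \left(- \frac{1}{140}\right) 569 + \frac{479}{105}\right) + 19190 = \left(- \frac{7397}{140} + \frac{479}{105}\right) + 19190 = - \frac{4055}{84} + 19190 = \frac{1607905}{84}$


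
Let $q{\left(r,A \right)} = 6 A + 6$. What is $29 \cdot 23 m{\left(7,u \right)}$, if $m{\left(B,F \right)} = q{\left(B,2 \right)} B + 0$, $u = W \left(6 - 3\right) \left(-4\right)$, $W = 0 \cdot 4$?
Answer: $84042$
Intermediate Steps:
$W = 0$
$q{\left(r,A \right)} = 6 + 6 A$
$u = 0$ ($u = 0 \left(6 - 3\right) \left(-4\right) = 0 \cdot 3 \left(-4\right) = 0 \left(-4\right) = 0$)
$m{\left(B,F \right)} = 18 B$ ($m{\left(B,F \right)} = \left(6 + 6 \cdot 2\right) B + 0 = \left(6 + 12\right) B + 0 = 18 B + 0 = 18 B$)
$29 \cdot 23 m{\left(7,u \right)} = 29 \cdot 23 \cdot 18 \cdot 7 = 667 \cdot 126 = 84042$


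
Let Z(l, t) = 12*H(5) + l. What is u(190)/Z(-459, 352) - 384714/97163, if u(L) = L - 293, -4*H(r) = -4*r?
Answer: -13044827/3524367 ≈ -3.7013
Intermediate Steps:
H(r) = r (H(r) = -(-1)*r = r)
u(L) = -293 + L
Z(l, t) = 60 + l (Z(l, t) = 12*5 + l = 60 + l)
u(190)/Z(-459, 352) - 384714/97163 = (-293 + 190)/(60 - 459) - 384714/97163 = -103/(-399) - 384714*1/97163 = -103*(-1/399) - 34974/8833 = 103/399 - 34974/8833 = -13044827/3524367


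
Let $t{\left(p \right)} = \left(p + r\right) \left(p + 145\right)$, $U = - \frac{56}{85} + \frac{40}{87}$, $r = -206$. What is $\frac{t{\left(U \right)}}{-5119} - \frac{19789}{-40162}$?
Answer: $\frac{71116418369639687}{11242860396439950} \approx 6.3255$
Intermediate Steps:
$U = - \frac{1472}{7395}$ ($U = \left(-56\right) \frac{1}{85} + 40 \cdot \frac{1}{87} = - \frac{56}{85} + \frac{40}{87} = - \frac{1472}{7395} \approx -0.19905$)
$t{\left(p \right)} = \left(-206 + p\right) \left(145 + p\right)$ ($t{\left(p \right)} = \left(p - 206\right) \left(p + 145\right) = \left(-206 + p\right) \left(145 + p\right)$)
$\frac{t{\left(U \right)}}{-5119} - \frac{19789}{-40162} = \frac{-29870 + \left(- \frac{1472}{7395}\right)^{2} - - \frac{89792}{7395}}{-5119} - \frac{19789}{-40162} = \left(-29870 + \frac{2166784}{54686025} + \frac{89792}{7395}\right) \left(- \frac{1}{5119}\right) - - \frac{19789}{40162} = \left(- \frac{1632805388126}{54686025}\right) \left(- \frac{1}{5119}\right) + \frac{19789}{40162} = \frac{1632805388126}{279937761975} + \frac{19789}{40162} = \frac{71116418369639687}{11242860396439950}$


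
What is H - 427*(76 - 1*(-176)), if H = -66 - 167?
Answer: -107837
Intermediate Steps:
H = -233
H - 427*(76 - 1*(-176)) = -233 - 427*(76 - 1*(-176)) = -233 - 427*(76 + 176) = -233 - 427*252 = -233 - 107604 = -107837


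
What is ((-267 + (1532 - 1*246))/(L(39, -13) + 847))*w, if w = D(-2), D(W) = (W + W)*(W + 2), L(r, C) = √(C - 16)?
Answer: 0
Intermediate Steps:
L(r, C) = √(-16 + C)
D(W) = 2*W*(2 + W) (D(W) = (2*W)*(2 + W) = 2*W*(2 + W))
w = 0 (w = 2*(-2)*(2 - 2) = 2*(-2)*0 = 0)
((-267 + (1532 - 1*246))/(L(39, -13) + 847))*w = ((-267 + (1532 - 1*246))/(√(-16 - 13) + 847))*0 = ((-267 + (1532 - 246))/(√(-29) + 847))*0 = ((-267 + 1286)/(I*√29 + 847))*0 = (1019/(847 + I*√29))*0 = 0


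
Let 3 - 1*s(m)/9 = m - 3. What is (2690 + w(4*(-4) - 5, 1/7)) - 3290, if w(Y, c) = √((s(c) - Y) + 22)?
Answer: -600 + √4690/7 ≈ -590.22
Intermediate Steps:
s(m) = 54 - 9*m (s(m) = 27 - 9*(m - 3) = 27 - 9*(-3 + m) = 27 + (27 - 9*m) = 54 - 9*m)
w(Y, c) = √(76 - Y - 9*c) (w(Y, c) = √(((54 - 9*c) - Y) + 22) = √((54 - Y - 9*c) + 22) = √(76 - Y - 9*c))
(2690 + w(4*(-4) - 5, 1/7)) - 3290 = (2690 + √(76 - (4*(-4) - 5) - 9/7)) - 3290 = (2690 + √(76 - (-16 - 5) - 9*⅐)) - 3290 = (2690 + √(76 - 1*(-21) - 9/7)) - 3290 = (2690 + √(76 + 21 - 9/7)) - 3290 = (2690 + √(670/7)) - 3290 = (2690 + √4690/7) - 3290 = -600 + √4690/7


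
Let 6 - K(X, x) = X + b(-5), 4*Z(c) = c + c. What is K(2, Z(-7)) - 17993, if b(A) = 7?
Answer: -17996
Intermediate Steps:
Z(c) = c/2 (Z(c) = (c + c)/4 = (2*c)/4 = c/2)
K(X, x) = -1 - X (K(X, x) = 6 - (X + 7) = 6 - (7 + X) = 6 + (-7 - X) = -1 - X)
K(2, Z(-7)) - 17993 = (-1 - 1*2) - 17993 = (-1 - 2) - 17993 = -3 - 17993 = -17996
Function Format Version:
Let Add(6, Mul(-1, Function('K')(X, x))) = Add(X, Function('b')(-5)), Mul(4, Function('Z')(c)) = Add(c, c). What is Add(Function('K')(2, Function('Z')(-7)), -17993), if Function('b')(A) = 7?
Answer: -17996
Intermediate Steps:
Function('Z')(c) = Mul(Rational(1, 2), c) (Function('Z')(c) = Mul(Rational(1, 4), Add(c, c)) = Mul(Rational(1, 4), Mul(2, c)) = Mul(Rational(1, 2), c))
Function('K')(X, x) = Add(-1, Mul(-1, X)) (Function('K')(X, x) = Add(6, Mul(-1, Add(X, 7))) = Add(6, Mul(-1, Add(7, X))) = Add(6, Add(-7, Mul(-1, X))) = Add(-1, Mul(-1, X)))
Add(Function('K')(2, Function('Z')(-7)), -17993) = Add(Add(-1, Mul(-1, 2)), -17993) = Add(Add(-1, -2), -17993) = Add(-3, -17993) = -17996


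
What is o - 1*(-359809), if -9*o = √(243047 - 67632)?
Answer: 359809 - √175415/9 ≈ 3.5976e+5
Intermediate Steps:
o = -√175415/9 (o = -√(243047 - 67632)/9 = -√175415/9 ≈ -46.536)
o - 1*(-359809) = -√175415/9 - 1*(-359809) = -√175415/9 + 359809 = 359809 - √175415/9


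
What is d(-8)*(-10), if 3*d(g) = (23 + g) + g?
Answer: -70/3 ≈ -23.333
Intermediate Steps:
d(g) = 23/3 + 2*g/3 (d(g) = ((23 + g) + g)/3 = (23 + 2*g)/3 = 23/3 + 2*g/3)
d(-8)*(-10) = (23/3 + (2/3)*(-8))*(-10) = (23/3 - 16/3)*(-10) = (7/3)*(-10) = -70/3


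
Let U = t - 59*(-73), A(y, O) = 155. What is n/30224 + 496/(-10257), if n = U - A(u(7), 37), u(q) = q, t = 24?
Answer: 1740133/19375473 ≈ 0.089811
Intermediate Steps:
U = 4331 (U = 24 - 59*(-73) = 24 + 4307 = 4331)
n = 4176 (n = 4331 - 1*155 = 4331 - 155 = 4176)
n/30224 + 496/(-10257) = 4176/30224 + 496/(-10257) = 4176*(1/30224) + 496*(-1/10257) = 261/1889 - 496/10257 = 1740133/19375473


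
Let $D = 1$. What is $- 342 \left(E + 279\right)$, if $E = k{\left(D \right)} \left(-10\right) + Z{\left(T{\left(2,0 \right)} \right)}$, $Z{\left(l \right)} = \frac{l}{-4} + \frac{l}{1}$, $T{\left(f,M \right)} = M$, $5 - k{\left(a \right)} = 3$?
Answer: $-88578$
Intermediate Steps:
$k{\left(a \right)} = 2$ ($k{\left(a \right)} = 5 - 3 = 2$)
$Z{\left(l \right)} = \frac{3 l}{4}$ ($Z{\left(l \right)} = l \left(- \frac{1}{4}\right) + l 1 = - \frac{l}{4} + l = \frac{3 l}{4}$)
$E = -20$ ($E = 2 \left(-10\right) + \frac{3}{4} \cdot 0 = -20 + 0 = -20$)
$- 342 \left(E + 279\right) = - 342 \left(-20 + 279\right) = \left(-342\right) 259 = -88578$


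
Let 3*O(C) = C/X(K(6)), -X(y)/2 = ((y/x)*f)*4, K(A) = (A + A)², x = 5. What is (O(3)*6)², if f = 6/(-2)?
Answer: 25/331776 ≈ 7.5352e-5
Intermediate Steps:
K(A) = 4*A² (K(A) = (2*A)² = 4*A²)
f = -3 (f = 6*(-½) = -3)
X(y) = 24*y/5 (X(y) = -2*(y/5)*(-3)*4 = -2*(-3*y/5)*4 = -(-24)*y/5 = 24*y/5)
O(C) = 5*C/10368 (O(C) = (C/((24*(4*6²)/5)))/3 = (C/((24*(4*36)/5)))/3 = (C/(((24/5)*144)))/3 = (C/(3456/5))/3 = (C*(5/3456))/3 = (5*C/3456)/3 = 5*C/10368)
(O(3)*6)² = (((5/10368)*3)*6)² = ((5/3456)*6)² = (5/576)² = 25/331776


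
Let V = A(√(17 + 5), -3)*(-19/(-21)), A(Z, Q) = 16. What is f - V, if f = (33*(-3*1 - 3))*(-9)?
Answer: 37118/21 ≈ 1767.5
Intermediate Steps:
f = 1782 (f = (33*(-3 - 3))*(-9) = (33*(-6))*(-9) = -198*(-9) = 1782)
V = 304/21 (V = 16*(-19/(-21)) = 16*(-19*(-1/21)) = 16*(19/21) = 304/21 ≈ 14.476)
f - V = 1782 - 1*304/21 = 1782 - 304/21 = 37118/21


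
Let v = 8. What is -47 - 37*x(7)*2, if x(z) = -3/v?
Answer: -77/4 ≈ -19.250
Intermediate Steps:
x(z) = -3/8
-47 - 37*x(7)*2 = -47 - (-111)*2/8 = -47 - 37*(-¾) = -47 + 111/4 = -77/4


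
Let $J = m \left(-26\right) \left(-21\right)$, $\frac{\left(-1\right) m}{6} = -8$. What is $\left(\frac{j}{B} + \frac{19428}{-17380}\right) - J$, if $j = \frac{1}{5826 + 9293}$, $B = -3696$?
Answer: $- \frac{578501552302523}{22072530480} \approx -26209.0$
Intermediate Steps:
$m = 48$ ($m = \left(-6\right) \left(-8\right) = 48$)
$j = \frac{1}{15119} \approx 6.6142 \cdot 10^{-5}$
$J = 26208$ ($J = 48 \left(-26\right) \left(-21\right) = \left(-1248\right) \left(-21\right) = 26208$)
$\left(\frac{j}{B} + \frac{19428}{-17380}\right) - J = \left(\frac{1}{15119 \left(-3696\right)} + \frac{19428}{-17380}\right) - 26208 = \left(\frac{1}{15119} \left(- \frac{1}{3696}\right) + 19428 \left(- \frac{1}{17380}\right)\right) - 26208 = \left(- \frac{1}{55879824} - \frac{4857}{4345}\right) - 26208 = - \frac{24673482683}{22072530480} - 26208 = - \frac{578501552302523}{22072530480}$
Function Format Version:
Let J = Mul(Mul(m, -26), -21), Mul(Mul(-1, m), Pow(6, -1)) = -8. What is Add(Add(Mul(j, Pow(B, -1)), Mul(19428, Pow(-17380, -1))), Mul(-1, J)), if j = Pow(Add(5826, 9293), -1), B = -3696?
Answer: Rational(-578501552302523, 22072530480) ≈ -26209.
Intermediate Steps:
m = 48 (m = Mul(-6, -8) = 48)
j = Rational(1, 15119) (j = Pow(15119, -1) = Rational(1, 15119) ≈ 6.6142e-5)
J = 26208 (J = Mul(Mul(48, -26), -21) = Mul(-1248, -21) = 26208)
Add(Add(Mul(j, Pow(B, -1)), Mul(19428, Pow(-17380, -1))), Mul(-1, J)) = Add(Add(Mul(Rational(1, 15119), Pow(-3696, -1)), Mul(19428, Pow(-17380, -1))), Mul(-1, 26208)) = Add(Add(Mul(Rational(1, 15119), Rational(-1, 3696)), Mul(19428, Rational(-1, 17380))), -26208) = Add(Add(Rational(-1, 55879824), Rational(-4857, 4345)), -26208) = Add(Rational(-24673482683, 22072530480), -26208) = Rational(-578501552302523, 22072530480)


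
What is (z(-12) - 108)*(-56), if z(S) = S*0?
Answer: 6048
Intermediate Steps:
z(S) = 0
(z(-12) - 108)*(-56) = (0 - 108)*(-56) = -108*(-56) = 6048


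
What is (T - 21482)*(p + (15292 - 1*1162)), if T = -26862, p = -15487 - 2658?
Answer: 194101160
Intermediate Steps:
p = -18145
(T - 21482)*(p + (15292 - 1*1162)) = (-26862 - 21482)*(-18145 + (15292 - 1*1162)) = -48344*(-18145 + (15292 - 1162)) = -48344*(-18145 + 14130) = -48344*(-4015) = 194101160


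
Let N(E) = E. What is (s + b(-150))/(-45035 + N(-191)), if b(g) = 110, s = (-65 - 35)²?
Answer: -5055/22613 ≈ -0.22354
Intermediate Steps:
s = 10000 (s = (-100)² = 10000)
(s + b(-150))/(-45035 + N(-191)) = (10000 + 110)/(-45035 - 191) = 10110/(-45226) = 10110*(-1/45226) = -5055/22613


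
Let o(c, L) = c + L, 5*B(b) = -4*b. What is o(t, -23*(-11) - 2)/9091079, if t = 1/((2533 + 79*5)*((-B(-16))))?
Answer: 47035387/1703595475968 ≈ 2.7609e-5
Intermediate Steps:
B(b) = -4*b/5 (B(b) = (-4*b)/5 = -4*b/5)
t = -5/187392 (t = 1/((2533 + 79*5)*((-(-4)*(-16)/5))) = 1/((2533 + 395)*((-1*64/5))) = 1/(2928*(-64/5)) = (1/2928)*(-5/64) = -5/187392 ≈ -2.6682e-5)
o(c, L) = L + c
o(t, -23*(-11) - 2)/9091079 = ((-23*(-11) - 2) - 5/187392)/9091079 = ((253 - 2) - 5/187392)*(1/9091079) = (251 - 5/187392)*(1/9091079) = (47035387/187392)*(1/9091079) = 47035387/1703595475968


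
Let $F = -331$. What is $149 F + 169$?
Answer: $-49150$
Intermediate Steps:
$149 F + 169 = 149 \left(-331\right) + 169 = -49319 + 169 = -49150$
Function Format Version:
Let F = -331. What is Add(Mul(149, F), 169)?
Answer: -49150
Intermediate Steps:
Add(Mul(149, F), 169) = Add(Mul(149, -331), 169) = Add(-49319, 169) = -49150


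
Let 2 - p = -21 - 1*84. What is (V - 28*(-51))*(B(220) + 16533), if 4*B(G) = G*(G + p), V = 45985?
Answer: 1636601934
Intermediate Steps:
p = 107 (p = 2 - (-21 - 1*84) = 2 - (-21 - 84) = 2 - 1*(-105) = 2 + 105 = 107)
B(G) = G*(107 + G)/4 (B(G) = (G*(G + 107))/4 = (G*(107 + G))/4 = G*(107 + G)/4)
(V - 28*(-51))*(B(220) + 16533) = (45985 - 28*(-51))*((¼)*220*(107 + 220) + 16533) = (45985 + 1428)*((¼)*220*327 + 16533) = 47413*(17985 + 16533) = 47413*34518 = 1636601934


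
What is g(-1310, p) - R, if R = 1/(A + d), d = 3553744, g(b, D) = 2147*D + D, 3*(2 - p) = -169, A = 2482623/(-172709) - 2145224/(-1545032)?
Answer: 14852449513333087361739/118535111838519094 ≈ 1.2530e+5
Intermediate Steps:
A = -433154060890/33355116461 (A = 2482623*(-1/172709) - 2145224*(-1/1545032) = -2482623/172709 + 268153/193129 = -433154060890/33355116461 ≈ -12.986)
p = 175/3 (p = 2 - ⅓*(-169) = 2 + 169/3 = 175/3 ≈ 58.333)
g(b, D) = 2148*D
R = 33355116461/118535111838519094 (R = 1/(-433154060890/33355116461 + 3553744) = 1/(118535111838519094/33355116461) = 33355116461/118535111838519094 ≈ 2.8139e-7)
g(-1310, p) - R = 2148*(175/3) - 1*33355116461/118535111838519094 = 125300 - 33355116461/118535111838519094 = 14852449513333087361739/118535111838519094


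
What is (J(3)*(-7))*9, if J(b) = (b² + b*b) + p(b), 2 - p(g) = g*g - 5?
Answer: -1008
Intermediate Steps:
p(g) = 7 - g² (p(g) = 2 - (g*g - 5) = 2 - (g² - 5) = 2 - (-5 + g²) = 2 + (5 - g²) = 7 - g²)
J(b) = 7 + b² (J(b) = (b² + b*b) + (7 - b²) = (b² + b²) + (7 - b²) = 2*b² + (7 - b²) = 7 + b²)
(J(3)*(-7))*9 = ((7 + 3²)*(-7))*9 = ((7 + 9)*(-7))*9 = (16*(-7))*9 = -112*9 = -1008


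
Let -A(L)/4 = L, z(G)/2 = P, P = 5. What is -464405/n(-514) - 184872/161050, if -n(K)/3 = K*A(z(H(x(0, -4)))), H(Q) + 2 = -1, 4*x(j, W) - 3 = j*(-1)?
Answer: 6338952029/993356400 ≈ 6.3813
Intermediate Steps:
x(j, W) = ¾ - j/4 (x(j, W) = ¾ + (j*(-1))/4 = ¾ + (-j)/4 = ¾ - j/4)
H(Q) = -3 (H(Q) = -2 - 1 = -3)
z(G) = 10 (z(G) = 2*5 = 10)
A(L) = -4*L
n(K) = 120*K (n(K) = -3*K*(-4*10) = -3*K*(-40) = -(-120)*K = 120*K)
-464405/n(-514) - 184872/161050 = -464405/(120*(-514)) - 184872/161050 = -464405/(-61680) - 184872*1/161050 = -464405*(-1/61680) - 92436/80525 = 92881/12336 - 92436/80525 = 6338952029/993356400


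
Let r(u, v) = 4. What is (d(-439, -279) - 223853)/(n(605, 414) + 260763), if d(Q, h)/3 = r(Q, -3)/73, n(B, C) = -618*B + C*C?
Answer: -16341257/4253637 ≈ -3.8417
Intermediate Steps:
n(B, C) = C² - 618*B (n(B, C) = -618*B + C² = C² - 618*B)
d(Q, h) = 12/73 (d(Q, h) = 3*(4/73) = 12/73)
(d(-439, -279) - 223853)/(n(605, 414) + 260763) = (12/73 - 223853)/((414² - 618*605) + 260763) = -16341257/(73*((171396 - 373890) + 260763)) = -16341257/(73*(-202494 + 260763)) = -16341257/73/58269 = -16341257/73*1/58269 = -16341257/4253637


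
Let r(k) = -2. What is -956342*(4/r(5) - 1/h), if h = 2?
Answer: 2390855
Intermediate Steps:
-956342*(4/r(5) - 1/h) = -956342*(4/(-2) - 1/2) = -956342*(4*(-½) - 1*½) = -956342*(-2 - ½) = -956342*(-5/2) = 2390855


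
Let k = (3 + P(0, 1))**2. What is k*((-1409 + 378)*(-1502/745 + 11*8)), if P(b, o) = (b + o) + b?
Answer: -1056700768/745 ≈ -1.4184e+6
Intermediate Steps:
P(b, o) = o + 2*b
k = 16 (k = (3 + (1 + 2*0))**2 = (3 + (1 + 0))**2 = (3 + 1)**2 = 4**2 = 16)
k*((-1409 + 378)*(-1502/745 + 11*8)) = 16*((-1409 + 378)*(-1502/745 + 11*8)) = 16*(-1031*(-1502*1/745 + 88)) = 16*(-1031*(-1502/745 + 88)) = 16*(-1031*64058/745) = 16*(-66043798/745) = -1056700768/745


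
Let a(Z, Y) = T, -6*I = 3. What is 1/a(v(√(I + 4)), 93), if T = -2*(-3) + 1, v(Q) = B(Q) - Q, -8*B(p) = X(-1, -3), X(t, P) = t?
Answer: ⅐ ≈ 0.14286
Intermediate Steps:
B(p) = ⅛ (B(p) = -⅛*(-1) = ⅛)
I = -½ (I = -⅙*3 = -½ ≈ -0.50000)
v(Q) = ⅛ - Q
T = 7 (T = 6 + 1 = 7)
a(Z, Y) = 7
1/a(v(√(I + 4)), 93) = 1/7 = ⅐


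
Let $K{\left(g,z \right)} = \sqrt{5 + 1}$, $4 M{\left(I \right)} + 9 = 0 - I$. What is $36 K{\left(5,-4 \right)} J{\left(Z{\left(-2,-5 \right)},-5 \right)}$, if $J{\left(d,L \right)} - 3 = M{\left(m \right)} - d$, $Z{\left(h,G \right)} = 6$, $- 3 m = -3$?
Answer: $- 198 \sqrt{6} \approx -485.0$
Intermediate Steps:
$m = 1$ ($m = \left(- \frac{1}{3}\right) \left(-3\right) = 1$)
$M{\left(I \right)} = - \frac{9}{4} - \frac{I}{4}$ ($M{\left(I \right)} = - \frac{9}{4} + \frac{0 - I}{4} = - \frac{9}{4} + \frac{\left(-1\right) I}{4} = - \frac{9}{4} - \frac{I}{4}$)
$K{\left(g,z \right)} = \sqrt{6}$
$J{\left(d,L \right)} = \frac{1}{2} - d$ ($J{\left(d,L \right)} = 3 - \left(\frac{5}{2} + d\right) = \frac{1}{2} - d$)
$36 K{\left(5,-4 \right)} J{\left(Z{\left(-2,-5 \right)},-5 \right)} = 36 \sqrt{6} \left(\frac{1}{2} - 6\right) = 36 \sqrt{6} \left(- \frac{11}{2}\right) = - 198 \sqrt{6}$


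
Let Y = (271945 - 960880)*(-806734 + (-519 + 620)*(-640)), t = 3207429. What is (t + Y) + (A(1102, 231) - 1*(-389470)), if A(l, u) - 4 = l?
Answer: 600323644695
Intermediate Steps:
A(l, u) = 4 + l
Y = 600320046690 (Y = -688935*(-806734 + 101*(-640)) = -688935*(-806734 - 64640) = -688935*(-871374) = 600320046690)
(t + Y) + (A(1102, 231) - 1*(-389470)) = (3207429 + 600320046690) + ((4 + 1102) - 1*(-389470)) = 600323254119 + (1106 + 389470) = 600323254119 + 390576 = 600323644695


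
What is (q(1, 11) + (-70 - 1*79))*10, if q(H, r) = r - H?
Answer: -1390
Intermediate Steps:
(q(1, 11) + (-70 - 1*79))*10 = ((11 - 1*1) + (-70 - 1*79))*10 = ((11 - 1) + (-70 - 79))*10 = (10 - 149)*10 = -139*10 = -1390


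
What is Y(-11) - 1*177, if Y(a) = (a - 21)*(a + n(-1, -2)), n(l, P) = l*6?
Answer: 367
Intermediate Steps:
n(l, P) = 6*l
Y(a) = (-21 + a)*(-6 + a) (Y(a) = (a - 21)*(a + 6*(-1)) = (-21 + a)*(a - 6) = (-21 + a)*(-6 + a))
Y(-11) - 1*177 = (126 + (-11)² - 27*(-11)) - 1*177 = (126 + 121 + 297) - 177 = 544 - 177 = 367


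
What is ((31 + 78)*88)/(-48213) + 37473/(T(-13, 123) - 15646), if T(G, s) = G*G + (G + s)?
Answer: -177644183/67353561 ≈ -2.6375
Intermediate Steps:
T(G, s) = G + s + G² (T(G, s) = G² + (G + s) = G + s + G²)
((31 + 78)*88)/(-48213) + 37473/(T(-13, 123) - 15646) = ((31 + 78)*88)/(-48213) + 37473/((-13 + 123 + (-13)²) - 15646) = (109*88)*(-1/48213) + 37473/((-13 + 123 + 169) - 15646) = 9592*(-1/48213) + 37473/(279 - 15646) = -872/4383 + 37473/(-15367) = -872/4383 + 37473*(-1/15367) = -872/4383 - 37473/15367 = -177644183/67353561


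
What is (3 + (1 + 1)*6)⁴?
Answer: 50625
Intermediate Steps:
(3 + (1 + 1)*6)⁴ = (3 + 2*6)⁴ = (3 + 12)⁴ = 15⁴ = 50625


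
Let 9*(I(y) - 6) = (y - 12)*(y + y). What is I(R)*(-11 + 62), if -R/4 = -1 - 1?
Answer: -170/3 ≈ -56.667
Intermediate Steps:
R = 8 (R = -4*(-1 - 1) = -4*(-2) = 8)
I(y) = 6 + 2*y*(-12 + y)/9 (I(y) = 6 + ((y - 12)*(y + y))/9 = 6 + ((-12 + y)*(2*y))/9 = 6 + (2*y*(-12 + y))/9 = 6 + 2*y*(-12 + y)/9)
I(R)*(-11 + 62) = (6 - 8/3*8 + (2/9)*8**2)*(-11 + 62) = (6 - 64/3 + (2/9)*64)*51 = (6 - 64/3 + 128/9)*51 = -10/9*51 = -170/3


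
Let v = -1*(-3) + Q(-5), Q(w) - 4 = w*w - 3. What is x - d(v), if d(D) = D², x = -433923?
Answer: -434764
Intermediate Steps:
Q(w) = 1 + w² (Q(w) = 4 + (w*w - 3) = 4 + (w² - 3) = 4 + (-3 + w²) = 1 + w²)
v = 29 (v = -1*(-3) + (1 + (-5)²) = 3 + (1 + 25) = 3 + 26 = 29)
x - d(v) = -433923 - 1*29² = -433923 - 1*841 = -433923 - 841 = -434764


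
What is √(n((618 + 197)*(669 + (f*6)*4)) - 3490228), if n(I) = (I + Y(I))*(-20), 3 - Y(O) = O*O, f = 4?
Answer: 2*√1943601388178 ≈ 2.7883e+6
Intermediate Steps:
Y(O) = 3 - O² (Y(O) = 3 - O*O = 3 - O²)
n(I) = -60 - 20*I + 20*I² (n(I) = (I + (3 - I²))*(-20) = (3 + I - I²)*(-20) = -60 - 20*I + 20*I²)
√(n((618 + 197)*(669 + (f*6)*4)) - 3490228) = √((-60 - 20*(618 + 197)*(669 + (4*6)*4) + 20*((618 + 197)*(669 + (4*6)*4))²) - 3490228) = √((-60 - 16300*(669 + 24*4) + 20*(815*(669 + 24*4))²) - 3490228) = √((-60 - 16300*(669 + 96) + 20*(815*(669 + 96))²) - 3490228) = √((-60 - 16300*765 + 20*(815*765)²) - 3490228) = √((-60 - 20*623475 + 20*623475²) - 3490228) = √((-60 - 12469500 + 20*388721075625) - 3490228) = √((-60 - 12469500 + 7774421512500) - 3490228) = √(7774409042940 - 3490228) = √7774405552712 = 2*√1943601388178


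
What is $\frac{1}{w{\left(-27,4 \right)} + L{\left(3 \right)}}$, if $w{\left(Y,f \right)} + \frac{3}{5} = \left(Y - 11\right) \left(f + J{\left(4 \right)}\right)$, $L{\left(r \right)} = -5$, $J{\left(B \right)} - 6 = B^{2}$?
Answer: $- \frac{5}{4968} \approx -0.0010064$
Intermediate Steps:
$J{\left(B \right)} = 6 + B^{2}$
$w{\left(Y,f \right)} = - \frac{3}{5} + \left(-11 + Y\right) \left(22 + f\right)$ ($w{\left(Y,f \right)} = - \frac{3}{5} + \left(Y - 11\right) \left(f + \left(6 + 4^{2}\right)\right) = - \frac{3}{5} + \left(-11 + Y\right) \left(f + \left(6 + 16\right)\right) = - \frac{3}{5} + \left(-11 + Y\right) \left(f + 22\right) = - \frac{3}{5} + \left(-11 + Y\right) \left(22 + f\right)$)
$\frac{1}{w{\left(-27,4 \right)} + L{\left(3 \right)}} = \frac{1}{\left(- \frac{1213}{5} - 44 + 22 \left(-27\right) - 108\right) - 5} = \frac{1}{\left(- \frac{1213}{5} - 44 - 594 - 108\right) - 5} = \frac{1}{- \frac{4943}{5} - 5} = \frac{1}{- \frac{4968}{5}} = - \frac{5}{4968}$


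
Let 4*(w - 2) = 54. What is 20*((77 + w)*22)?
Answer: 40700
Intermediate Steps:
w = 31/2 (w = 2 + (1/4)*54 = 2 + 27/2 = 31/2 ≈ 15.500)
20*((77 + w)*22) = 20*((77 + 31/2)*22) = 20*((185/2)*22) = 20*2035 = 40700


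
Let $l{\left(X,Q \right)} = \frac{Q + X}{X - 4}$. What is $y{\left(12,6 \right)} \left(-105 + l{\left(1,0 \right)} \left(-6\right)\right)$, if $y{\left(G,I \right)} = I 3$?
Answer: $-1854$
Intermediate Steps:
$y{\left(G,I \right)} = 3 I$
$l{\left(X,Q \right)} = \frac{Q + X}{-4 + X}$
$y{\left(12,6 \right)} \left(-105 + l{\left(1,0 \right)} \left(-6\right)\right) = 3 \cdot 6 \left(-105 + \frac{0 + 1}{-4 + 1} \left(-6\right)\right) = 18 \left(-105 + \frac{1}{-3} \cdot 1 \left(-6\right)\right) = 18 \left(-105 + \left(- \frac{1}{3}\right) 1 \left(-6\right)\right) = 18 \left(-105 - -2\right) = 18 \left(-105 + 2\right) = 18 \left(-103\right) = -1854$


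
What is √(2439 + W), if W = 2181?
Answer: 2*√1155 ≈ 67.971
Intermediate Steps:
√(2439 + W) = √(2439 + 2181) = √4620 = 2*√1155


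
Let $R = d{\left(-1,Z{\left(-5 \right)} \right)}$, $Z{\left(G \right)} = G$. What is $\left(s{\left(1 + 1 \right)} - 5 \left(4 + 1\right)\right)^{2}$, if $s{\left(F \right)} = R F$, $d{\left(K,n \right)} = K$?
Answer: $729$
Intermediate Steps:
$R = -1$
$s{\left(F \right)} = - F$
$\left(s{\left(1 + 1 \right)} - 5 \left(4 + 1\right)\right)^{2} = \left(- (1 + 1) - 5 \left(4 + 1\right)\right)^{2} = \left(\left(-1\right) 2 - 25\right)^{2} = \left(-2 - 25\right)^{2} = \left(-27\right)^{2} = 729$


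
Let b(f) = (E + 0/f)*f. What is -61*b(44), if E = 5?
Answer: -13420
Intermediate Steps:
b(f) = 5*f (b(f) = (5 + 0/f)*f = (5 + 0)*f = 5*f)
-61*b(44) = -305*44 = -61*220 = -13420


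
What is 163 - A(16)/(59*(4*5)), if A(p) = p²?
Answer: 48021/295 ≈ 162.78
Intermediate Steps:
163 - A(16)/(59*(4*5)) = 163 - 16²/(59*(4*5)) = 163 - 256/(59*20) = 163 - 256/1180 = 163 - 1*64/295 = 163 - 64/295 = 48021/295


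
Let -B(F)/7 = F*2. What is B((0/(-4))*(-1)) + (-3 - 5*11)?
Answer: -58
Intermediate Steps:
B(F) = -14*F (B(F) = -7*F*2 = -14*F)
B((0/(-4))*(-1)) + (-3 - 5*11) = -14*0/(-4)*(-1) + (-3 - 5*11) = -14*0*(-1/4)*(-1) + (-3 - 55) = -0*(-1) - 58 = -14*0 - 58 = 0 - 58 = -58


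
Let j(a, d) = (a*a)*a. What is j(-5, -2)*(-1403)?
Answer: 175375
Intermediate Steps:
j(a, d) = a**3 (j(a, d) = a**2*a = a**3)
j(-5, -2)*(-1403) = (-5)**3*(-1403) = -125*(-1403) = 175375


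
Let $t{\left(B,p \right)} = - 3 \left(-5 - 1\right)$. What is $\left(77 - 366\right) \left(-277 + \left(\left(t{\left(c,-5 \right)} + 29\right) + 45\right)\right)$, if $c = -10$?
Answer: $53465$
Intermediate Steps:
$t{\left(B,p \right)} = 18$ ($t{\left(B,p \right)} = \left(-3\right) \left(-6\right) = 18$)
$\left(77 - 366\right) \left(-277 + \left(\left(t{\left(c,-5 \right)} + 29\right) + 45\right)\right) = \left(77 - 366\right) \left(-277 + \left(\left(18 + 29\right) + 45\right)\right) = - 289 \left(-277 + \left(47 + 45\right)\right) = - 289 \left(-277 + 92\right) = \left(-289\right) \left(-185\right) = 53465$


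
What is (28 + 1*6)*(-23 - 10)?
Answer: -1122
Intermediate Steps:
(28 + 1*6)*(-23 - 10) = (28 + 6)*(-33) = 34*(-33) = -1122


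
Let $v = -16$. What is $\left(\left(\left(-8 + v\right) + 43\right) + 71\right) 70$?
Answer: $6300$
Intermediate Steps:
$\left(\left(\left(-8 + v\right) + 43\right) + 71\right) 70 = \left(\left(\left(-8 - 16\right) + 43\right) + 71\right) 70 = \left(\left(-24 + 43\right) + 71\right) 70 = \left(19 + 71\right) 70 = 90 \cdot 70 = 6300$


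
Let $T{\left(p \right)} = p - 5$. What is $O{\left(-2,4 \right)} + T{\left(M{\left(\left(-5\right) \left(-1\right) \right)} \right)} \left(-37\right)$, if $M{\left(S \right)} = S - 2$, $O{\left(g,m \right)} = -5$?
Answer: $69$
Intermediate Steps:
$M{\left(S \right)} = -2 + S$
$T{\left(p \right)} = -5 + p$
$O{\left(-2,4 \right)} + T{\left(M{\left(\left(-5\right) \left(-1\right) \right)} \right)} \left(-37\right) = -5 + \left(-5 - -3\right) \left(-37\right) = -5 + \left(-5 + \left(-2 + 5\right)\right) \left(-37\right) = -5 + \left(-5 + 3\right) \left(-37\right) = -5 - -74 = -5 + 74 = 69$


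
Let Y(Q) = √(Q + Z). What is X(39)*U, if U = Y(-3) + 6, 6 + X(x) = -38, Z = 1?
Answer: -264 - 44*I*√2 ≈ -264.0 - 62.225*I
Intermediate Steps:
Y(Q) = √(1 + Q) (Y(Q) = √(Q + 1) = √(1 + Q))
X(x) = -44 (X(x) = -6 - 38 = -44)
U = 6 + I*√2 (U = √(1 - 3) + 6 = √(-2) + 6 = I*√2 + 6 = 6 + I*√2 ≈ 6.0 + 1.4142*I)
X(39)*U = -44*(6 + I*√2) = -264 - 44*I*√2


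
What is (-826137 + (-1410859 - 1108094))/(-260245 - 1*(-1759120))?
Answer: -31858/14275 ≈ -2.2317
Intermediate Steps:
(-826137 + (-1410859 - 1108094))/(-260245 - 1*(-1759120)) = (-826137 - 2518953)/(-260245 + 1759120) = -3345090/1498875 = -3345090*1/1498875 = -31858/14275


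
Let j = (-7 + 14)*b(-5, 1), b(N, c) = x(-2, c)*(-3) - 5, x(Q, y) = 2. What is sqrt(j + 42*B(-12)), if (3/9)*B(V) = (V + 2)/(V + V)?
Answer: 7*I*sqrt(2)/2 ≈ 4.9497*I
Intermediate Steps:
B(V) = 3*(2 + V)/(2*V) (B(V) = 3*((V + 2)/(V + V)) = 3*((2 + V)/((2*V))) = 3*((2 + V)*(1/(2*V))) = 3*((2 + V)/(2*V)) = 3*(2 + V)/(2*V))
b(N, c) = -11 (b(N, c) = 2*(-3) - 5 = -6 - 5 = -11)
j = -77 (j = (-7 + 14)*(-11) = 7*(-11) = -77)
sqrt(j + 42*B(-12)) = sqrt(-77 + 42*(3/2 + 3/(-12))) = sqrt(-77 + 42*(3/2 + 3*(-1/12))) = sqrt(-77 + 42*(3/2 - 1/4)) = sqrt(-77 + 42*(5/4)) = sqrt(-77 + 105/2) = sqrt(-49/2) = 7*I*sqrt(2)/2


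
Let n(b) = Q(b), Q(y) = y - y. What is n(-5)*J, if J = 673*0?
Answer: 0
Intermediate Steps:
J = 0
Q(y) = 0
n(b) = 0
n(-5)*J = 0*0 = 0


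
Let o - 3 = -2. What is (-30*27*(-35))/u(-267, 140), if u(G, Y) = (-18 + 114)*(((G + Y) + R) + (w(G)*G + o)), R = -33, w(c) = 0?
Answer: -1575/848 ≈ -1.8573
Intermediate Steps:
o = 1 (o = 3 - 2 = 1)
u(G, Y) = -3072 + 96*G + 96*Y (u(G, Y) = (-18 + 114)*(((G + Y) - 33) + (0*G + 1)) = 96*((-33 + G + Y) + (0 + 1)) = 96*((-33 + G + Y) + 1) = 96*(-32 + G + Y) = -3072 + 96*G + 96*Y)
(-30*27*(-35))/u(-267, 140) = (-30*27*(-35))/(-3072 + 96*(-267) + 96*140) = (-810*(-35))/(-3072 - 25632 + 13440) = 28350/(-15264) = 28350*(-1/15264) = -1575/848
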